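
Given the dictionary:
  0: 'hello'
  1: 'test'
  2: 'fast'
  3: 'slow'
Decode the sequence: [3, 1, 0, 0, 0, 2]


Look up each index in the dictionary:
  3 -> 'slow'
  1 -> 'test'
  0 -> 'hello'
  0 -> 'hello'
  0 -> 'hello'
  2 -> 'fast'

Decoded: "slow test hello hello hello fast"


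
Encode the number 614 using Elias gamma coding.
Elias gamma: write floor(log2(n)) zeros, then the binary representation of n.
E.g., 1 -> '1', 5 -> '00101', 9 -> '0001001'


num_bits = floor(log2(614)) + 1 = 10
leading_zeros = num_bits - 1 = 9
binary(614) = 1001100110

Elias gamma(614) = '000000000' + '1001100110' = 0000000001001100110 (19 bits)


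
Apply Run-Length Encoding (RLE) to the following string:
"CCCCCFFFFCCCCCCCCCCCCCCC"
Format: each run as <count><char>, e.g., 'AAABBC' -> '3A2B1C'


Scanning runs left to right:
  i=0: run of 'C' x 5 -> '5C'
  i=5: run of 'F' x 4 -> '4F'
  i=9: run of 'C' x 15 -> '15C'

RLE = 5C4F15C


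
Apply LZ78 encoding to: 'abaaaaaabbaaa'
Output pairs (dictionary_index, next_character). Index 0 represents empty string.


LZ78 encoding steps:
Dictionary: {0: ''}
Step 1: w='' (idx 0), next='a' -> output (0, 'a'), add 'a' as idx 1
Step 2: w='' (idx 0), next='b' -> output (0, 'b'), add 'b' as idx 2
Step 3: w='a' (idx 1), next='a' -> output (1, 'a'), add 'aa' as idx 3
Step 4: w='aa' (idx 3), next='a' -> output (3, 'a'), add 'aaa' as idx 4
Step 5: w='a' (idx 1), next='b' -> output (1, 'b'), add 'ab' as idx 5
Step 6: w='b' (idx 2), next='a' -> output (2, 'a'), add 'ba' as idx 6
Step 7: w='aa' (idx 3), end of input -> output (3, '')


Encoded: [(0, 'a'), (0, 'b'), (1, 'a'), (3, 'a'), (1, 'b'), (2, 'a'), (3, '')]


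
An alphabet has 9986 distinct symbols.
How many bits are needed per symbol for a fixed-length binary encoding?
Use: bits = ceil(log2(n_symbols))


log2(9986) = 13.2857
Bracket: 2^13 = 8192 < 9986 <= 2^14 = 16384
So ceil(log2(9986)) = 14

bits = ceil(log2(9986)) = ceil(13.2857) = 14 bits


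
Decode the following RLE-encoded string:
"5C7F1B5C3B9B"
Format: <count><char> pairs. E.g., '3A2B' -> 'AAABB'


Expanding each <count><char> pair:
  5C -> 'CCCCC'
  7F -> 'FFFFFFF'
  1B -> 'B'
  5C -> 'CCCCC'
  3B -> 'BBB'
  9B -> 'BBBBBBBBB'

Decoded = CCCCCFFFFFFFBCCCCCBBBBBBBBBBBB


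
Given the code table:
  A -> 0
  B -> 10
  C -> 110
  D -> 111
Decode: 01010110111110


Decoding:
0 -> A
10 -> B
10 -> B
110 -> C
111 -> D
110 -> C


Result: ABBCDC


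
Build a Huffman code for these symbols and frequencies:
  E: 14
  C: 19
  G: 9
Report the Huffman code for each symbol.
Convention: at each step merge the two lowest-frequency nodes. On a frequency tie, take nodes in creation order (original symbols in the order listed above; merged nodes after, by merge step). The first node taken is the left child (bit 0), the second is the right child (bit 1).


Huffman tree construction:
Step 1: Merge G(9) + E(14) = 23
Step 2: Merge C(19) + (G+E)(23) = 42
Read each symbol's code off the tree from the root (left child = 0, right child = 1).

Codes:
  E: 11 (length 2)
  C: 0 (length 1)
  G: 10 (length 2)
Average code length: 65/42 = 1.5476 bits/symbol


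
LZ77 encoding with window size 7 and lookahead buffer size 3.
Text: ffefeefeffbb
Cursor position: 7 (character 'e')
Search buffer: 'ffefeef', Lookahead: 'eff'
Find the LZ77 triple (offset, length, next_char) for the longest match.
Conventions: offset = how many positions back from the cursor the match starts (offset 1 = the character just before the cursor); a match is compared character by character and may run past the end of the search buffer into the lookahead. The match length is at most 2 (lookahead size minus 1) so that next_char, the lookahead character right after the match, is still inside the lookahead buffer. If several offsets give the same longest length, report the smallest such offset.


Try each offset into the search buffer:
  offset=1 (pos 6, char 'f'): match length 0
  offset=2 (pos 5, char 'e'): match length 2
  offset=3 (pos 4, char 'e'): match length 1
  offset=4 (pos 3, char 'f'): match length 0
  offset=5 (pos 2, char 'e'): match length 2
  offset=6 (pos 1, char 'f'): match length 0
  offset=7 (pos 0, char 'f'): match length 0
Longest match has length 2, found at offsets 2, 5; take the smallest, offset 2.
next_char = character at position 7 + 2 = 9 -> 'f'

Best match: offset=2, length=2 (matching 'ef' starting at position 5)
LZ77 triple: (2, 2, 'f')


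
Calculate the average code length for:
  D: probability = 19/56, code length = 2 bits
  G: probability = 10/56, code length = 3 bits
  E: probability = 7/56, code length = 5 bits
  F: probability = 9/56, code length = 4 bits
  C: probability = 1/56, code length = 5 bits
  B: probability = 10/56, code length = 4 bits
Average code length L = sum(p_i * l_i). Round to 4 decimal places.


Weighted contributions p_i * l_i:
  D: (19/56) * 2 = 38/56
  G: (10/56) * 3 = 30/56
  E: (7/56) * 5 = 35/56
  F: (9/56) * 4 = 36/56
  C: (1/56) * 5 = 5/56
  B: (10/56) * 4 = 40/56
Sum = (38 + 30 + 35 + 36 + 5 + 40)/56 = 184/56

L = 184/56 = 3.2857 bits/symbol


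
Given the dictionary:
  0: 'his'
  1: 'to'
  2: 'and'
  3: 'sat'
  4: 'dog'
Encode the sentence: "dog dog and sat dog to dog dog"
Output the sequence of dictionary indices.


Look up each word in the dictionary:
  'dog' -> 4
  'dog' -> 4
  'and' -> 2
  'sat' -> 3
  'dog' -> 4
  'to' -> 1
  'dog' -> 4
  'dog' -> 4

Encoded: [4, 4, 2, 3, 4, 1, 4, 4]


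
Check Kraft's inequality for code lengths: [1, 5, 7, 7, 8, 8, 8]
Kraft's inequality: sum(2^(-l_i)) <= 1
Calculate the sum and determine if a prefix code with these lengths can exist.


Sum = 2^(-1) + 2^(-5) + 2^(-7) + 2^(-7) + 2^(-8) + 2^(-8) + 2^(-8)
    = 0.5 + 0.03125 + 0.0078125 + 0.0078125 + 0.00390625 + 0.00390625 + 0.00390625
    = 143/256 = 0.55859375
Since 0.55859375 <= 1, Kraft's inequality IS satisfied.
A prefix code with these lengths CAN exist.

Kraft sum = 0.55859375. Satisfied.


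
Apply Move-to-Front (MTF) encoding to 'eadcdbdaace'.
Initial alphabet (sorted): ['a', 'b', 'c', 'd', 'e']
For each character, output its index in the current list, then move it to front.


MTF encoding:
'e': index 4 in ['a', 'b', 'c', 'd', 'e'] -> ['e', 'a', 'b', 'c', 'd']
'a': index 1 in ['e', 'a', 'b', 'c', 'd'] -> ['a', 'e', 'b', 'c', 'd']
'd': index 4 in ['a', 'e', 'b', 'c', 'd'] -> ['d', 'a', 'e', 'b', 'c']
'c': index 4 in ['d', 'a', 'e', 'b', 'c'] -> ['c', 'd', 'a', 'e', 'b']
'd': index 1 in ['c', 'd', 'a', 'e', 'b'] -> ['d', 'c', 'a', 'e', 'b']
'b': index 4 in ['d', 'c', 'a', 'e', 'b'] -> ['b', 'd', 'c', 'a', 'e']
'd': index 1 in ['b', 'd', 'c', 'a', 'e'] -> ['d', 'b', 'c', 'a', 'e']
'a': index 3 in ['d', 'b', 'c', 'a', 'e'] -> ['a', 'd', 'b', 'c', 'e']
'a': index 0 in ['a', 'd', 'b', 'c', 'e'] -> ['a', 'd', 'b', 'c', 'e']
'c': index 3 in ['a', 'd', 'b', 'c', 'e'] -> ['c', 'a', 'd', 'b', 'e']
'e': index 4 in ['c', 'a', 'd', 'b', 'e'] -> ['e', 'c', 'a', 'd', 'b']


Output: [4, 1, 4, 4, 1, 4, 1, 3, 0, 3, 4]


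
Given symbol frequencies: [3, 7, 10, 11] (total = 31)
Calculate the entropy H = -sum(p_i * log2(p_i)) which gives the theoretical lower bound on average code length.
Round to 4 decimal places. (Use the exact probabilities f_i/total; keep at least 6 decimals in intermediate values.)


Per-symbol terms -p_i * log2(p_i) with p_i = f_i/31:
  p = 3/31 = 0.096774: log2(p) = -3.369234, -p*log2(p) = 0.326055
  p = 7/31 = 0.225806: log2(p) = -2.146841, -p*log2(p) = 0.484771
  p = 10/31 = 0.322581: log2(p) = -1.632268, -p*log2(p) = 0.526538
  p = 11/31 = 0.354839: log2(p) = -1.494765, -p*log2(p) = 0.530400
H = 0.326055 + 0.484771 + 0.526538 + 0.530400 = 1.867764

H = 1.8678 bits/symbol


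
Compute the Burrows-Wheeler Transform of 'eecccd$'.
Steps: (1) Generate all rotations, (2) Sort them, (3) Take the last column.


Rotations (sorted):
  0: $eecccd -> last char: d
  1: cccd$ee -> last char: e
  2: ccd$eec -> last char: c
  3: cd$eecc -> last char: c
  4: d$eeccc -> last char: c
  5: ecccd$e -> last char: e
  6: eecccd$ -> last char: $


BWT = deccce$


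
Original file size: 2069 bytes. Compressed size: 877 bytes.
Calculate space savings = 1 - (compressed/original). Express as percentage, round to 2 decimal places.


ratio = compressed/original = 877/2069 = 0.423876
savings = 1 - ratio = 1 - 0.423876 = 0.576124
as a percentage: 0.576124 * 100 = 57.61%

Space savings = 1 - 877/2069 = 57.61%


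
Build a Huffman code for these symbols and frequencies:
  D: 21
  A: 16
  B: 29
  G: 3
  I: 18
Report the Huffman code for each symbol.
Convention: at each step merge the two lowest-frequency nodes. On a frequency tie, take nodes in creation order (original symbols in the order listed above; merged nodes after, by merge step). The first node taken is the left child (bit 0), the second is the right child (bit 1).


Huffman tree construction:
Step 1: Merge G(3) + A(16) = 19
Step 2: Merge I(18) + (G+A)(19) = 37
Step 3: Merge D(21) + B(29) = 50
Step 4: Merge (I+(G+A))(37) + (D+B)(50) = 87
Read each symbol's code off the tree from the root (left child = 0, right child = 1).

Codes:
  D: 10 (length 2)
  A: 011 (length 3)
  B: 11 (length 2)
  G: 010 (length 3)
  I: 00 (length 2)
Average code length: 193/87 = 2.2184 bits/symbol


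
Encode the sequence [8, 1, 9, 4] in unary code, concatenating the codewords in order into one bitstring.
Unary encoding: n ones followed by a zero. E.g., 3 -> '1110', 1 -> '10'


Encode each number as n ones followed by a terminating 0:
  8 -> 111111110 (9 bits)
  1 -> 10 (2 bits)
  9 -> 1111111110 (10 bits)
  4 -> 11110 (5 bits)
Total length = 9 + 2 + 10 + 5 = 26 bits.

Unary([8, 1, 9, 4]) = 11111111010111111111011110 (26 bits)


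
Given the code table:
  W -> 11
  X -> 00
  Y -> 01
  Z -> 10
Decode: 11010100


Decoding:
11 -> W
01 -> Y
01 -> Y
00 -> X


Result: WYYX


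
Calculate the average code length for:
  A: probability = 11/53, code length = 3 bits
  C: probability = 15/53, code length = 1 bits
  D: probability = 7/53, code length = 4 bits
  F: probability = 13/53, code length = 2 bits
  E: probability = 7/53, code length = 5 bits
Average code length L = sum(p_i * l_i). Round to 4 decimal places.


Weighted contributions p_i * l_i:
  A: (11/53) * 3 = 33/53
  C: (15/53) * 1 = 15/53
  D: (7/53) * 4 = 28/53
  F: (13/53) * 2 = 26/53
  E: (7/53) * 5 = 35/53
Sum = (33 + 15 + 28 + 26 + 35)/53 = 137/53

L = 137/53 = 2.5849 bits/symbol


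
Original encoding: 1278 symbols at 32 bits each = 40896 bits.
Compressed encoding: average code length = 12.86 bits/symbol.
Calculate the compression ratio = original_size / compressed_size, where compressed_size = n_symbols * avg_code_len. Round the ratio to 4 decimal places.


original_size = n_symbols * orig_bits = 1278 * 32 = 40896 bits
compressed_size = n_symbols * avg_code_len = 1278 * 12.86 = 16435.08 bits
ratio = original_size / compressed_size = 40896 / 16435.08 = 2.4883

Compression ratio = 2.4883


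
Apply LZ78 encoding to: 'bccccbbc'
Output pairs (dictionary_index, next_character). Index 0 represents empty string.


LZ78 encoding steps:
Dictionary: {0: ''}
Step 1: w='' (idx 0), next='b' -> output (0, 'b'), add 'b' as idx 1
Step 2: w='' (idx 0), next='c' -> output (0, 'c'), add 'c' as idx 2
Step 3: w='c' (idx 2), next='c' -> output (2, 'c'), add 'cc' as idx 3
Step 4: w='c' (idx 2), next='b' -> output (2, 'b'), add 'cb' as idx 4
Step 5: w='b' (idx 1), next='c' -> output (1, 'c'), add 'bc' as idx 5


Encoded: [(0, 'b'), (0, 'c'), (2, 'c'), (2, 'b'), (1, 'c')]


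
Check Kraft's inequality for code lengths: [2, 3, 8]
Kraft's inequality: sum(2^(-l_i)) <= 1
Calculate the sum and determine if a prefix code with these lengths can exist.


Sum = 2^(-2) + 2^(-3) + 2^(-8)
    = 0.25 + 0.125 + 0.00390625
    = 97/256 = 0.37890625
Since 0.37890625 <= 1, Kraft's inequality IS satisfied.
A prefix code with these lengths CAN exist.

Kraft sum = 0.37890625. Satisfied.


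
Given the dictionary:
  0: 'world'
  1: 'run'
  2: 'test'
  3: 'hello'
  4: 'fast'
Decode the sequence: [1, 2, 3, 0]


Look up each index in the dictionary:
  1 -> 'run'
  2 -> 'test'
  3 -> 'hello'
  0 -> 'world'

Decoded: "run test hello world"


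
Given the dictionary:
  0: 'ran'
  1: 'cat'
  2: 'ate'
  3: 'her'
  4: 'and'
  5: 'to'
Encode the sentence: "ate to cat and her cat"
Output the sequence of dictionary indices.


Look up each word in the dictionary:
  'ate' -> 2
  'to' -> 5
  'cat' -> 1
  'and' -> 4
  'her' -> 3
  'cat' -> 1

Encoded: [2, 5, 1, 4, 3, 1]


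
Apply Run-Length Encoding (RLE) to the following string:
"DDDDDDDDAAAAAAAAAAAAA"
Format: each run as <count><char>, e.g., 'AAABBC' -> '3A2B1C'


Scanning runs left to right:
  i=0: run of 'D' x 8 -> '8D'
  i=8: run of 'A' x 13 -> '13A'

RLE = 8D13A


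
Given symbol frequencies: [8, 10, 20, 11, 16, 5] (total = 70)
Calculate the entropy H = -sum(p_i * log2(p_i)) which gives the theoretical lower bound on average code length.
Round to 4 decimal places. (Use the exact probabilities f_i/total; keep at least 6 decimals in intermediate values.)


Per-symbol terms -p_i * log2(p_i) with p_i = f_i/70:
  p = 8/70 = 0.114286: log2(p) = -3.129283, -p*log2(p) = 0.357632
  p = 10/70 = 0.142857: log2(p) = -2.807355, -p*log2(p) = 0.401051
  p = 20/70 = 0.285714: log2(p) = -1.807355, -p*log2(p) = 0.516387
  p = 11/70 = 0.157143: log2(p) = -2.669851, -p*log2(p) = 0.419548
  p = 16/70 = 0.228571: log2(p) = -2.129283, -p*log2(p) = 0.486693
  p = 5/70 = 0.071429: log2(p) = -3.807355, -p*log2(p) = 0.271954
H = 0.357632 + 0.401051 + 0.516387 + 0.419548 + 0.486693 + 0.271954 = 2.453265

H = 2.4533 bits/symbol


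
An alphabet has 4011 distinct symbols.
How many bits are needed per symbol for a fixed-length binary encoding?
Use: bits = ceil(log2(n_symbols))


log2(4011) = 11.9697
Bracket: 2^11 = 2048 < 4011 <= 2^12 = 4096
So ceil(log2(4011)) = 12

bits = ceil(log2(4011)) = ceil(11.9697) = 12 bits


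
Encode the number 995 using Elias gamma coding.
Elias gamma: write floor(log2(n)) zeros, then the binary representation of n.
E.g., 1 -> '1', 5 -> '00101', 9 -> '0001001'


num_bits = floor(log2(995)) + 1 = 10
leading_zeros = num_bits - 1 = 9
binary(995) = 1111100011

Elias gamma(995) = '000000000' + '1111100011' = 0000000001111100011 (19 bits)


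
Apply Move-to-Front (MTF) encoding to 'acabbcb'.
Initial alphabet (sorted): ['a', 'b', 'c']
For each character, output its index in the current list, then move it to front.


MTF encoding:
'a': index 0 in ['a', 'b', 'c'] -> ['a', 'b', 'c']
'c': index 2 in ['a', 'b', 'c'] -> ['c', 'a', 'b']
'a': index 1 in ['c', 'a', 'b'] -> ['a', 'c', 'b']
'b': index 2 in ['a', 'c', 'b'] -> ['b', 'a', 'c']
'b': index 0 in ['b', 'a', 'c'] -> ['b', 'a', 'c']
'c': index 2 in ['b', 'a', 'c'] -> ['c', 'b', 'a']
'b': index 1 in ['c', 'b', 'a'] -> ['b', 'c', 'a']


Output: [0, 2, 1, 2, 0, 2, 1]


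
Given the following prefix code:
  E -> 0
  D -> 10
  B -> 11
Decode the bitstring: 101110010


Decoding step by step:
Bits 10 -> D
Bits 11 -> B
Bits 10 -> D
Bits 0 -> E
Bits 10 -> D


Decoded message: DBDED


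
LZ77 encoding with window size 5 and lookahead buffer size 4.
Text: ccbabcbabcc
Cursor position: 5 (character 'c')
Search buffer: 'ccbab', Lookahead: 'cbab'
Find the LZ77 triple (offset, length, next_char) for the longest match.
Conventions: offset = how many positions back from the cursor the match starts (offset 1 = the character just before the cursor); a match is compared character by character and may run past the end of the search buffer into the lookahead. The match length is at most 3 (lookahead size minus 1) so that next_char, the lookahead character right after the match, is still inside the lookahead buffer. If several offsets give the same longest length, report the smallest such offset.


Try each offset into the search buffer:
  offset=1 (pos 4, char 'b'): match length 0
  offset=2 (pos 3, char 'a'): match length 0
  offset=3 (pos 2, char 'b'): match length 0
  offset=4 (pos 1, char 'c'): match length 3
  offset=5 (pos 0, char 'c'): match length 1
Longest match has length 3 at offset 4.
next_char = character at position 5 + 3 = 8 -> 'b'

Best match: offset=4, length=3 (matching 'cba' starting at position 1)
LZ77 triple: (4, 3, 'b')


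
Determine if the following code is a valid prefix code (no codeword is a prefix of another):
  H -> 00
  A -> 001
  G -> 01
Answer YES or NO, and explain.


Checking each pair (does one codeword prefix another?):
  H='00' vs A='001': prefix -- VIOLATION

NO -- this is NOT a valid prefix code. H (00) is a prefix of A (001).


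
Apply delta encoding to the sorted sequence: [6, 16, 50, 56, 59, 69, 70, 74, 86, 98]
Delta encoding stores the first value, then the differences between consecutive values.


First value: 6
Deltas:
  16 - 6 = 10
  50 - 16 = 34
  56 - 50 = 6
  59 - 56 = 3
  69 - 59 = 10
  70 - 69 = 1
  74 - 70 = 4
  86 - 74 = 12
  98 - 86 = 12


Delta encoded: [6, 10, 34, 6, 3, 10, 1, 4, 12, 12]


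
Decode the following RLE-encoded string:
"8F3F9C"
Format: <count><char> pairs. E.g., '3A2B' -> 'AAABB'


Expanding each <count><char> pair:
  8F -> 'FFFFFFFF'
  3F -> 'FFF'
  9C -> 'CCCCCCCCC'

Decoded = FFFFFFFFFFFCCCCCCCCC


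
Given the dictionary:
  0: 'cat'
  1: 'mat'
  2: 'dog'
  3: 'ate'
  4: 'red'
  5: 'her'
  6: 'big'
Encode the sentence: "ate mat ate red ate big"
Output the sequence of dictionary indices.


Look up each word in the dictionary:
  'ate' -> 3
  'mat' -> 1
  'ate' -> 3
  'red' -> 4
  'ate' -> 3
  'big' -> 6

Encoded: [3, 1, 3, 4, 3, 6]


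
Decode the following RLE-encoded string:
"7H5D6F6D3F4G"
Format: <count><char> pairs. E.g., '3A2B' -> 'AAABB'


Expanding each <count><char> pair:
  7H -> 'HHHHHHH'
  5D -> 'DDDDD'
  6F -> 'FFFFFF'
  6D -> 'DDDDDD'
  3F -> 'FFF'
  4G -> 'GGGG'

Decoded = HHHHHHHDDDDDFFFFFFDDDDDDFFFGGGG


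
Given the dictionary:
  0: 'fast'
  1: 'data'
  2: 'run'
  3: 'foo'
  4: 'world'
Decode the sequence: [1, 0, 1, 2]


Look up each index in the dictionary:
  1 -> 'data'
  0 -> 'fast'
  1 -> 'data'
  2 -> 'run'

Decoded: "data fast data run"


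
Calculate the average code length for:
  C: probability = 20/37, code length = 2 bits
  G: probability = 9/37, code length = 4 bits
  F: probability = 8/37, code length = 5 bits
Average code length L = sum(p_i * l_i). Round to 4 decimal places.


Weighted contributions p_i * l_i:
  C: (20/37) * 2 = 40/37
  G: (9/37) * 4 = 36/37
  F: (8/37) * 5 = 40/37
Sum = (40 + 36 + 40)/37 = 116/37

L = 116/37 = 3.1351 bits/symbol


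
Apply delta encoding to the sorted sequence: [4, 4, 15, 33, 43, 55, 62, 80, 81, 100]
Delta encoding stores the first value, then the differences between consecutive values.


First value: 4
Deltas:
  4 - 4 = 0
  15 - 4 = 11
  33 - 15 = 18
  43 - 33 = 10
  55 - 43 = 12
  62 - 55 = 7
  80 - 62 = 18
  81 - 80 = 1
  100 - 81 = 19


Delta encoded: [4, 0, 11, 18, 10, 12, 7, 18, 1, 19]


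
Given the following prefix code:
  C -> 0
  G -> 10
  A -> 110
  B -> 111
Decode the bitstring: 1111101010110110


Decoding step by step:
Bits 111 -> B
Bits 110 -> A
Bits 10 -> G
Bits 10 -> G
Bits 110 -> A
Bits 110 -> A


Decoded message: BAGGAA


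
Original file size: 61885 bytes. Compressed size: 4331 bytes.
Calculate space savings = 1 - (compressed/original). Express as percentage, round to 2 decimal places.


ratio = compressed/original = 4331/61885 = 0.069985
savings = 1 - ratio = 1 - 0.069985 = 0.930015
as a percentage: 0.930015 * 100 = 93.0%

Space savings = 1 - 4331/61885 = 93.0%


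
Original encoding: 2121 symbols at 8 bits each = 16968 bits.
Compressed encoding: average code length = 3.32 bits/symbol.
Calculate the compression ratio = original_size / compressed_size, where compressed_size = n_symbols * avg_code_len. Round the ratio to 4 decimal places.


original_size = n_symbols * orig_bits = 2121 * 8 = 16968 bits
compressed_size = n_symbols * avg_code_len = 2121 * 3.32 = 7041.72 bits
ratio = original_size / compressed_size = 16968 / 7041.72 = 2.4096

Compression ratio = 2.4096


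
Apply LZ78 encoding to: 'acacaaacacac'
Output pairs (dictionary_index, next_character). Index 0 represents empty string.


LZ78 encoding steps:
Dictionary: {0: ''}
Step 1: w='' (idx 0), next='a' -> output (0, 'a'), add 'a' as idx 1
Step 2: w='' (idx 0), next='c' -> output (0, 'c'), add 'c' as idx 2
Step 3: w='a' (idx 1), next='c' -> output (1, 'c'), add 'ac' as idx 3
Step 4: w='a' (idx 1), next='a' -> output (1, 'a'), add 'aa' as idx 4
Step 5: w='ac' (idx 3), next='a' -> output (3, 'a'), add 'aca' as idx 5
Step 6: w='c' (idx 2), next='a' -> output (2, 'a'), add 'ca' as idx 6
Step 7: w='c' (idx 2), end of input -> output (2, '')


Encoded: [(0, 'a'), (0, 'c'), (1, 'c'), (1, 'a'), (3, 'a'), (2, 'a'), (2, '')]


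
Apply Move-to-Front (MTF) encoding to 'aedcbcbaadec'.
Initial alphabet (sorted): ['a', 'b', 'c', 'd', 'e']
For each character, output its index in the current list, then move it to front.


MTF encoding:
'a': index 0 in ['a', 'b', 'c', 'd', 'e'] -> ['a', 'b', 'c', 'd', 'e']
'e': index 4 in ['a', 'b', 'c', 'd', 'e'] -> ['e', 'a', 'b', 'c', 'd']
'd': index 4 in ['e', 'a', 'b', 'c', 'd'] -> ['d', 'e', 'a', 'b', 'c']
'c': index 4 in ['d', 'e', 'a', 'b', 'c'] -> ['c', 'd', 'e', 'a', 'b']
'b': index 4 in ['c', 'd', 'e', 'a', 'b'] -> ['b', 'c', 'd', 'e', 'a']
'c': index 1 in ['b', 'c', 'd', 'e', 'a'] -> ['c', 'b', 'd', 'e', 'a']
'b': index 1 in ['c', 'b', 'd', 'e', 'a'] -> ['b', 'c', 'd', 'e', 'a']
'a': index 4 in ['b', 'c', 'd', 'e', 'a'] -> ['a', 'b', 'c', 'd', 'e']
'a': index 0 in ['a', 'b', 'c', 'd', 'e'] -> ['a', 'b', 'c', 'd', 'e']
'd': index 3 in ['a', 'b', 'c', 'd', 'e'] -> ['d', 'a', 'b', 'c', 'e']
'e': index 4 in ['d', 'a', 'b', 'c', 'e'] -> ['e', 'd', 'a', 'b', 'c']
'c': index 4 in ['e', 'd', 'a', 'b', 'c'] -> ['c', 'e', 'd', 'a', 'b']


Output: [0, 4, 4, 4, 4, 1, 1, 4, 0, 3, 4, 4]


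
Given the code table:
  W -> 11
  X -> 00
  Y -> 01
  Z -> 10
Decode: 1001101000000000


Decoding:
10 -> Z
01 -> Y
10 -> Z
10 -> Z
00 -> X
00 -> X
00 -> X
00 -> X


Result: ZYZZXXXX


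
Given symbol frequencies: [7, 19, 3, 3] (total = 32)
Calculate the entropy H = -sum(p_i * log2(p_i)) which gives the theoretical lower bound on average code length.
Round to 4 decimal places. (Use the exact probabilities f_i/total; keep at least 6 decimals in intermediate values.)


Per-symbol terms -p_i * log2(p_i) with p_i = f_i/32:
  p = 7/32 = 0.218750: log2(p) = -2.192645, -p*log2(p) = 0.479641
  p = 19/32 = 0.593750: log2(p) = -0.752072, -p*log2(p) = 0.446543
  p = 3/32 = 0.093750: log2(p) = -3.415037, -p*log2(p) = 0.320160
  p = 3/32 = 0.093750: log2(p) = -3.415037, -p*log2(p) = 0.320160
H = 0.479641 + 0.446543 + 0.320160 + 0.320160 = 1.566504

H = 1.5665 bits/symbol


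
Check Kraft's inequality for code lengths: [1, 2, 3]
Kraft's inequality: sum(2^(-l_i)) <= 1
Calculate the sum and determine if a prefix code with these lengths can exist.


Sum = 2^(-1) + 2^(-2) + 2^(-3)
    = 0.5 + 0.25 + 0.125
    = 7/8 = 0.875
Since 0.875 <= 1, Kraft's inequality IS satisfied.
A prefix code with these lengths CAN exist.

Kraft sum = 0.875. Satisfied.


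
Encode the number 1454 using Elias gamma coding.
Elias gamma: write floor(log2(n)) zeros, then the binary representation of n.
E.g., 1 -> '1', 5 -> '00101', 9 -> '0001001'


num_bits = floor(log2(1454)) + 1 = 11
leading_zeros = num_bits - 1 = 10
binary(1454) = 10110101110

Elias gamma(1454) = '0000000000' + '10110101110' = 000000000010110101110 (21 bits)


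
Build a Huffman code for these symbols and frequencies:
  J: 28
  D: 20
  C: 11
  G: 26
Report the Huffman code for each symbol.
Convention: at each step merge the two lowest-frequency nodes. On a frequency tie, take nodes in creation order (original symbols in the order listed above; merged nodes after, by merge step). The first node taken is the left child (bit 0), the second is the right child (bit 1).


Huffman tree construction:
Step 1: Merge C(11) + D(20) = 31
Step 2: Merge G(26) + J(28) = 54
Step 3: Merge (C+D)(31) + (G+J)(54) = 85
Read each symbol's code off the tree from the root (left child = 0, right child = 1).

Codes:
  J: 11 (length 2)
  D: 01 (length 2)
  C: 00 (length 2)
  G: 10 (length 2)
Average code length: 170/85 = 2.0000 bits/symbol


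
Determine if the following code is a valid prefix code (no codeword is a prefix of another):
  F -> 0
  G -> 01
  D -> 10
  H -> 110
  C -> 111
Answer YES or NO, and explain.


Checking each pair (does one codeword prefix another?):
  F='0' vs G='01': prefix -- VIOLATION

NO -- this is NOT a valid prefix code. F (0) is a prefix of G (01).


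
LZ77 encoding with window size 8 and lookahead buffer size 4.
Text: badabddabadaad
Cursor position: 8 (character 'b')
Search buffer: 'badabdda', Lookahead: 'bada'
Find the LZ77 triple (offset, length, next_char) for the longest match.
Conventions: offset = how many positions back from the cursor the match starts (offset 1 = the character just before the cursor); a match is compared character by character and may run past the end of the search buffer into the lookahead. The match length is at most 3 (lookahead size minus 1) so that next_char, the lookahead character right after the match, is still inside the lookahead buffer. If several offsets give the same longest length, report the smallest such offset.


Try each offset into the search buffer:
  offset=1 (pos 7, char 'a'): match length 0
  offset=2 (pos 6, char 'd'): match length 0
  offset=3 (pos 5, char 'd'): match length 0
  offset=4 (pos 4, char 'b'): match length 1
  offset=5 (pos 3, char 'a'): match length 0
  offset=6 (pos 2, char 'd'): match length 0
  offset=7 (pos 1, char 'a'): match length 0
  offset=8 (pos 0, char 'b'): match length 3
Longest match has length 3 at offset 8.
next_char = character at position 8 + 3 = 11 -> 'a'

Best match: offset=8, length=3 (matching 'bad' starting at position 0)
LZ77 triple: (8, 3, 'a')


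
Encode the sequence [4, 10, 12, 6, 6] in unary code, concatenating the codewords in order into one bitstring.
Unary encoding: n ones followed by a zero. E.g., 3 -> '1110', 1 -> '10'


Encode each number as n ones followed by a terminating 0:
  4 -> 11110 (5 bits)
  10 -> 11111111110 (11 bits)
  12 -> 1111111111110 (13 bits)
  6 -> 1111110 (7 bits)
  6 -> 1111110 (7 bits)
Total length = 5 + 11 + 13 + 7 + 7 = 43 bits.

Unary([4, 10, 12, 6, 6]) = 1111011111111110111111111111011111101111110 (43 bits)


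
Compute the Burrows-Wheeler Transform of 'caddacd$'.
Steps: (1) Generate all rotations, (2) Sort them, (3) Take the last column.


Rotations (sorted):
  0: $caddacd -> last char: d
  1: acd$cadd -> last char: d
  2: addacd$c -> last char: c
  3: caddacd$ -> last char: $
  4: cd$cadda -> last char: a
  5: d$caddac -> last char: c
  6: dacd$cad -> last char: d
  7: ddacd$ca -> last char: a


BWT = ddc$acda


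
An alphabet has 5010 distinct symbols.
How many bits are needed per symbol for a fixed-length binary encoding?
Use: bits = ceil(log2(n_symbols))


log2(5010) = 12.2906
Bracket: 2^12 = 4096 < 5010 <= 2^13 = 8192
So ceil(log2(5010)) = 13

bits = ceil(log2(5010)) = ceil(12.2906) = 13 bits


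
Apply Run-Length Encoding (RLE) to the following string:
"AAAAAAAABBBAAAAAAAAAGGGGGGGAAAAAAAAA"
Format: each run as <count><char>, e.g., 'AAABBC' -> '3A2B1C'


Scanning runs left to right:
  i=0: run of 'A' x 8 -> '8A'
  i=8: run of 'B' x 3 -> '3B'
  i=11: run of 'A' x 9 -> '9A'
  i=20: run of 'G' x 7 -> '7G'
  i=27: run of 'A' x 9 -> '9A'

RLE = 8A3B9A7G9A


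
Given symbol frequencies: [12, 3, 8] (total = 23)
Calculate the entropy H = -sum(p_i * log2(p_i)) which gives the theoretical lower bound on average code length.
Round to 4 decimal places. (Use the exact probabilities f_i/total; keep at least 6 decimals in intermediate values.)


Per-symbol terms -p_i * log2(p_i) with p_i = f_i/23:
  p = 12/23 = 0.521739: log2(p) = -0.938599, -p*log2(p) = 0.489704
  p = 3/23 = 0.130435: log2(p) = -2.938599, -p*log2(p) = 0.383296
  p = 8/23 = 0.347826: log2(p) = -1.523562, -p*log2(p) = 0.529935
H = 0.489704 + 0.383296 + 0.529935 = 1.402935

H = 1.4029 bits/symbol


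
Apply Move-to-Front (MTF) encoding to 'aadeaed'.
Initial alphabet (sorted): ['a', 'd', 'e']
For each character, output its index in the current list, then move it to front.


MTF encoding:
'a': index 0 in ['a', 'd', 'e'] -> ['a', 'd', 'e']
'a': index 0 in ['a', 'd', 'e'] -> ['a', 'd', 'e']
'd': index 1 in ['a', 'd', 'e'] -> ['d', 'a', 'e']
'e': index 2 in ['d', 'a', 'e'] -> ['e', 'd', 'a']
'a': index 2 in ['e', 'd', 'a'] -> ['a', 'e', 'd']
'e': index 1 in ['a', 'e', 'd'] -> ['e', 'a', 'd']
'd': index 2 in ['e', 'a', 'd'] -> ['d', 'e', 'a']


Output: [0, 0, 1, 2, 2, 1, 2]


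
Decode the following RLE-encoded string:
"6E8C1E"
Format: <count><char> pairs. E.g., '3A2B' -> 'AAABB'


Expanding each <count><char> pair:
  6E -> 'EEEEEE'
  8C -> 'CCCCCCCC'
  1E -> 'E'

Decoded = EEEEEECCCCCCCCE


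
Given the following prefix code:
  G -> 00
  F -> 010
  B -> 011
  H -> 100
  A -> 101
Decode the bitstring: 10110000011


Decoding step by step:
Bits 101 -> A
Bits 100 -> H
Bits 00 -> G
Bits 011 -> B


Decoded message: AHGB


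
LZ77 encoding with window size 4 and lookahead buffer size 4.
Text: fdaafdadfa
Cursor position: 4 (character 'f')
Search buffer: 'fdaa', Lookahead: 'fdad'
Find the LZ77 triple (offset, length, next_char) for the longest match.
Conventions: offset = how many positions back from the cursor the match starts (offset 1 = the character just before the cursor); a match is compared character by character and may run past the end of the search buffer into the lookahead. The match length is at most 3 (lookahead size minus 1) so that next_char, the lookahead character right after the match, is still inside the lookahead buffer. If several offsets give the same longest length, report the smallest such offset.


Try each offset into the search buffer:
  offset=1 (pos 3, char 'a'): match length 0
  offset=2 (pos 2, char 'a'): match length 0
  offset=3 (pos 1, char 'd'): match length 0
  offset=4 (pos 0, char 'f'): match length 3
Longest match has length 3 at offset 4.
next_char = character at position 4 + 3 = 7 -> 'd'

Best match: offset=4, length=3 (matching 'fda' starting at position 0)
LZ77 triple: (4, 3, 'd')


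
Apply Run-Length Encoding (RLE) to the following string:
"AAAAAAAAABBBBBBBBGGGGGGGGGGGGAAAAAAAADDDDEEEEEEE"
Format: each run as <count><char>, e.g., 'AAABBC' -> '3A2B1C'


Scanning runs left to right:
  i=0: run of 'A' x 9 -> '9A'
  i=9: run of 'B' x 8 -> '8B'
  i=17: run of 'G' x 12 -> '12G'
  i=29: run of 'A' x 8 -> '8A'
  i=37: run of 'D' x 4 -> '4D'
  i=41: run of 'E' x 7 -> '7E'

RLE = 9A8B12G8A4D7E


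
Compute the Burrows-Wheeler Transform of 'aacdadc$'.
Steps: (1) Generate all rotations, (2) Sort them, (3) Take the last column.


Rotations (sorted):
  0: $aacdadc -> last char: c
  1: aacdadc$ -> last char: $
  2: acdadc$a -> last char: a
  3: adc$aacd -> last char: d
  4: c$aacdad -> last char: d
  5: cdadc$aa -> last char: a
  6: dadc$aac -> last char: c
  7: dc$aacda -> last char: a


BWT = c$addaca


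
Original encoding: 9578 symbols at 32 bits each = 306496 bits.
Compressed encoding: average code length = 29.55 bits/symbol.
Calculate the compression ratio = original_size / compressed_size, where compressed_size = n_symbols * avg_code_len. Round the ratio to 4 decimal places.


original_size = n_symbols * orig_bits = 9578 * 32 = 306496 bits
compressed_size = n_symbols * avg_code_len = 9578 * 29.55 = 283029.9 bits
ratio = original_size / compressed_size = 306496 / 283029.9 = 1.0829

Compression ratio = 1.0829


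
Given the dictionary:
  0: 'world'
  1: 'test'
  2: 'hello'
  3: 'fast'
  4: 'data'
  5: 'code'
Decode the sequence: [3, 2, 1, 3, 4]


Look up each index in the dictionary:
  3 -> 'fast'
  2 -> 'hello'
  1 -> 'test'
  3 -> 'fast'
  4 -> 'data'

Decoded: "fast hello test fast data"


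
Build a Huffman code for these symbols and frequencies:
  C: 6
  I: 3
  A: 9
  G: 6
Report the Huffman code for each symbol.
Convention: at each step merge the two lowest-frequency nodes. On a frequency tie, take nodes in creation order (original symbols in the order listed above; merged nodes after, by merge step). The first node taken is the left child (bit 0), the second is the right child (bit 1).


Huffman tree construction:
Step 1: Merge I(3) + C(6) = 9
Step 2: Merge G(6) + A(9) = 15
Step 3: Merge (I+C)(9) + (G+A)(15) = 24
Read each symbol's code off the tree from the root (left child = 0, right child = 1).

Codes:
  C: 01 (length 2)
  I: 00 (length 2)
  A: 11 (length 2)
  G: 10 (length 2)
Average code length: 48/24 = 2.0000 bits/symbol


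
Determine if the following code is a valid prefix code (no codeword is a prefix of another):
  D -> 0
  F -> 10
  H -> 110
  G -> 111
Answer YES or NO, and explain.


Checking each pair (does one codeword prefix another?):
  D='0' vs F='10': no prefix
  D='0' vs H='110': no prefix
  D='0' vs G='111': no prefix
  F='10' vs D='0': no prefix
  F='10' vs H='110': no prefix
  F='10' vs G='111': no prefix
  H='110' vs D='0': no prefix
  H='110' vs F='10': no prefix
  H='110' vs G='111': no prefix
  G='111' vs D='0': no prefix
  G='111' vs F='10': no prefix
  G='111' vs H='110': no prefix
No violation found over all pairs.

YES -- this is a valid prefix code. No codeword is a prefix of any other codeword.


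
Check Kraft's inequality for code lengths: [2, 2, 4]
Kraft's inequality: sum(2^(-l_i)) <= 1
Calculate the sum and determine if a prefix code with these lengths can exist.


Sum = 2^(-2) + 2^(-2) + 2^(-4)
    = 0.25 + 0.25 + 0.0625
    = 9/16 = 0.5625
Since 0.5625 <= 1, Kraft's inequality IS satisfied.
A prefix code with these lengths CAN exist.

Kraft sum = 0.5625. Satisfied.


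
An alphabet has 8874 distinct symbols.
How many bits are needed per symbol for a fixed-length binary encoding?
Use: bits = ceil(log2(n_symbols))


log2(8874) = 13.1154
Bracket: 2^13 = 8192 < 8874 <= 2^14 = 16384
So ceil(log2(8874)) = 14

bits = ceil(log2(8874)) = ceil(13.1154) = 14 bits


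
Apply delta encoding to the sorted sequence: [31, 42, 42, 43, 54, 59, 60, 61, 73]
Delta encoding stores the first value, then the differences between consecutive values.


First value: 31
Deltas:
  42 - 31 = 11
  42 - 42 = 0
  43 - 42 = 1
  54 - 43 = 11
  59 - 54 = 5
  60 - 59 = 1
  61 - 60 = 1
  73 - 61 = 12


Delta encoded: [31, 11, 0, 1, 11, 5, 1, 1, 12]


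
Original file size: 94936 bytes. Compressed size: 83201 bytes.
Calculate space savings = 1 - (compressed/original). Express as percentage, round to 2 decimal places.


ratio = compressed/original = 83201/94936 = 0.87639
savings = 1 - ratio = 1 - 0.87639 = 0.12361
as a percentage: 0.12361 * 100 = 12.36%

Space savings = 1 - 83201/94936 = 12.36%


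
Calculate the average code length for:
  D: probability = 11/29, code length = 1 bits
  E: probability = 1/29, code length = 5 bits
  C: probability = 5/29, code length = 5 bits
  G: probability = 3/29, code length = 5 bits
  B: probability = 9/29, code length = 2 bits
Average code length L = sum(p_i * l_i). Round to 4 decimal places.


Weighted contributions p_i * l_i:
  D: (11/29) * 1 = 11/29
  E: (1/29) * 5 = 5/29
  C: (5/29) * 5 = 25/29
  G: (3/29) * 5 = 15/29
  B: (9/29) * 2 = 18/29
Sum = (11 + 5 + 25 + 15 + 18)/29 = 74/29

L = 74/29 = 2.5517 bits/symbol


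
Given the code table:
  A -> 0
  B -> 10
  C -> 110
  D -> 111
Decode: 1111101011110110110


Decoding:
111 -> D
110 -> C
10 -> B
111 -> D
10 -> B
110 -> C
110 -> C


Result: DCBDBCC


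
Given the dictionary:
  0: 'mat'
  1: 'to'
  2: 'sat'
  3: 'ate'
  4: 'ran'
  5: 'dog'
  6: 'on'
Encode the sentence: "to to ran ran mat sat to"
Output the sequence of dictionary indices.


Look up each word in the dictionary:
  'to' -> 1
  'to' -> 1
  'ran' -> 4
  'ran' -> 4
  'mat' -> 0
  'sat' -> 2
  'to' -> 1

Encoded: [1, 1, 4, 4, 0, 2, 1]


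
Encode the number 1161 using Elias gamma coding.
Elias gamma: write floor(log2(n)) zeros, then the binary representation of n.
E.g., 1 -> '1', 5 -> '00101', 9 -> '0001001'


num_bits = floor(log2(1161)) + 1 = 11
leading_zeros = num_bits - 1 = 10
binary(1161) = 10010001001

Elias gamma(1161) = '0000000000' + '10010001001' = 000000000010010001001 (21 bits)


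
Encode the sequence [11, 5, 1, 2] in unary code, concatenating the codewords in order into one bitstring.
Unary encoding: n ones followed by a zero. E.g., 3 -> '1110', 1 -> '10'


Encode each number as n ones followed by a terminating 0:
  11 -> 111111111110 (12 bits)
  5 -> 111110 (6 bits)
  1 -> 10 (2 bits)
  2 -> 110 (3 bits)
Total length = 12 + 6 + 2 + 3 = 23 bits.

Unary([11, 5, 1, 2]) = 11111111111011111010110 (23 bits)


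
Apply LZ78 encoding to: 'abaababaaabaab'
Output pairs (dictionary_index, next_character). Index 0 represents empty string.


LZ78 encoding steps:
Dictionary: {0: ''}
Step 1: w='' (idx 0), next='a' -> output (0, 'a'), add 'a' as idx 1
Step 2: w='' (idx 0), next='b' -> output (0, 'b'), add 'b' as idx 2
Step 3: w='a' (idx 1), next='a' -> output (1, 'a'), add 'aa' as idx 3
Step 4: w='b' (idx 2), next='a' -> output (2, 'a'), add 'ba' as idx 4
Step 5: w='ba' (idx 4), next='a' -> output (4, 'a'), add 'baa' as idx 5
Step 6: w='a' (idx 1), next='b' -> output (1, 'b'), add 'ab' as idx 6
Step 7: w='aa' (idx 3), next='b' -> output (3, 'b'), add 'aab' as idx 7


Encoded: [(0, 'a'), (0, 'b'), (1, 'a'), (2, 'a'), (4, 'a'), (1, 'b'), (3, 'b')]


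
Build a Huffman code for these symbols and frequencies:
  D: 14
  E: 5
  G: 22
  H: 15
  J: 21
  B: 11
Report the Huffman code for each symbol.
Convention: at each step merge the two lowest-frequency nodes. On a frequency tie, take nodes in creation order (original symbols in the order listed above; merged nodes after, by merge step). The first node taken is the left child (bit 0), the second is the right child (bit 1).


Huffman tree construction:
Step 1: Merge E(5) + B(11) = 16
Step 2: Merge D(14) + H(15) = 29
Step 3: Merge (E+B)(16) + J(21) = 37
Step 4: Merge G(22) + (D+H)(29) = 51
Step 5: Merge ((E+B)+J)(37) + (G+(D+H))(51) = 88
Read each symbol's code off the tree from the root (left child = 0, right child = 1).

Codes:
  D: 110 (length 3)
  E: 000 (length 3)
  G: 10 (length 2)
  H: 111 (length 3)
  J: 01 (length 2)
  B: 001 (length 3)
Average code length: 221/88 = 2.5114 bits/symbol


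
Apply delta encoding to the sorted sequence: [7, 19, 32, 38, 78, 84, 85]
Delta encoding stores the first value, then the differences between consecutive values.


First value: 7
Deltas:
  19 - 7 = 12
  32 - 19 = 13
  38 - 32 = 6
  78 - 38 = 40
  84 - 78 = 6
  85 - 84 = 1


Delta encoded: [7, 12, 13, 6, 40, 6, 1]


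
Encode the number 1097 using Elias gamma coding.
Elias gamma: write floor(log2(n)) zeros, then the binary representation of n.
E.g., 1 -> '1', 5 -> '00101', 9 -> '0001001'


num_bits = floor(log2(1097)) + 1 = 11
leading_zeros = num_bits - 1 = 10
binary(1097) = 10001001001

Elias gamma(1097) = '0000000000' + '10001001001' = 000000000010001001001 (21 bits)


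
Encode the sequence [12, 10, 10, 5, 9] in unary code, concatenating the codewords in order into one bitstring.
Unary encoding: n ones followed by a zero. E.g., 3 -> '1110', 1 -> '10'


Encode each number as n ones followed by a terminating 0:
  12 -> 1111111111110 (13 bits)
  10 -> 11111111110 (11 bits)
  10 -> 11111111110 (11 bits)
  5 -> 111110 (6 bits)
  9 -> 1111111110 (10 bits)
Total length = 13 + 11 + 11 + 6 + 10 = 51 bits.

Unary([12, 10, 10, 5, 9]) = 111111111111011111111110111111111101111101111111110 (51 bits)


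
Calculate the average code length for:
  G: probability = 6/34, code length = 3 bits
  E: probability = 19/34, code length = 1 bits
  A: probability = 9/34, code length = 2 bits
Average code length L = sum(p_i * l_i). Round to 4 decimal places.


Weighted contributions p_i * l_i:
  G: (6/34) * 3 = 18/34
  E: (19/34) * 1 = 19/34
  A: (9/34) * 2 = 18/34
Sum = (18 + 19 + 18)/34 = 55/34

L = 55/34 = 1.6176 bits/symbol


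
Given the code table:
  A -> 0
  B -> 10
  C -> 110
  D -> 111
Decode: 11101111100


Decoding:
111 -> D
0 -> A
111 -> D
110 -> C
0 -> A


Result: DADCA
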